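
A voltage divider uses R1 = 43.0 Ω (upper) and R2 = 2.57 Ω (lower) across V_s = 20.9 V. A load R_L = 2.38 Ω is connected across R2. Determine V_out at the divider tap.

R2 ‖ R_L = (2.57 × 2.38)/(2.57 + 2.38) = 1.236 Ω.
Now apply the divider: V_out = 20.9 × 0.02793 = 0.5838 V.
(Unloaded it would be 1.18 V; the load pulls it down.)

V_out ≈ 0.584 V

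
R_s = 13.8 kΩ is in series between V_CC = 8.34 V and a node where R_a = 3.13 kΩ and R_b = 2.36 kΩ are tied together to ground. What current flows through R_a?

I ≈ 0.237 mA

Combine the parallel branches: R_p = (1/3.13 + 1/2.36)⁻¹ = 1.346 kΩ.
V_A by voltage divider: V_A = 8.34 × 1.346/(13.8 + 1.346) = 0.7409 V.
I(R_a) = V_A / R_a = 0.7409/3.13 = 0.2367 mA.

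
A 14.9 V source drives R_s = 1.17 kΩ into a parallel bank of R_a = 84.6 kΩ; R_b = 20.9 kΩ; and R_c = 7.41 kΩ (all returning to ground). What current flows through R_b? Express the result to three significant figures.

I ≈ 0.581 mA

Parallel bank: R_p = 1/(1/84.6 + 1/20.9 + 1/7.41) = 5.138 kΩ.
V_A by voltage divider: V_A = 14.9 × 5.138/(1.17 + 5.138) = 12.14 V.
Branch current I = V_A/R_b = 12.14/20.9 = 0.5807 mA.
(Check via current divider: I_total = 2.362 mA; share G_k/ΣG = 0.2458 → same result.)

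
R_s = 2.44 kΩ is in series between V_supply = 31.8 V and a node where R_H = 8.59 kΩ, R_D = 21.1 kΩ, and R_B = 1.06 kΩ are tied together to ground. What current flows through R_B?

I ≈ 8.10 mA

Equivalent of the parallel group: R_p = 0.9032 kΩ.
Node voltage V_A = V_supply · R_p/(R_s + R_p) = 31.8 × 0.2702 = 8.591 V.
Branch current I = V_A/R_B = 8.591/1.06 = 8.105 mA.
(Equivalently: I_total = 9.512 mA, then current-divider fraction G_k/ΣG = 0.8521.)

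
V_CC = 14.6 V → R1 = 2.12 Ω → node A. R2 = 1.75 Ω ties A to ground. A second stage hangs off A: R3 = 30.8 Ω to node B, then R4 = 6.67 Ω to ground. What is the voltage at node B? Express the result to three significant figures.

V_B ≈ 1.15 V

The second stage (R3 + R4 = 37.47 Ω) loads node A in parallel with R2.
Effective lower resistance at A: R2 ‖ 37.47 = 1.672 Ω.
First divider: V_A = V_CC · 1.672/(2.12 + 1.672) = 6.437 V.
Stage 2 is unloaded, so V_B = V_A · R4/(R3+R4) = 6.437 × 6.67/37.47 = 1.146 V.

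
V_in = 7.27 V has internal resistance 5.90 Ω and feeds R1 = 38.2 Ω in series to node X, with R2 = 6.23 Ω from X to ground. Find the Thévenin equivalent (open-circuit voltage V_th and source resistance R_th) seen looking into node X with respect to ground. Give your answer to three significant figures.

V_th ≈ 0.900 V, R_th ≈ 5.46 Ω

R1' = 5.90 + 38.2 = 44.10 Ω (source resistance + R1).
Open-circuit (no load on X): V_th = V_in · R2/(R1' + R2) = 7.27 × 6.23/(44.10 + 6.23) = 0.8999 V.
Zeroing V_in shorts the top of R1' to ground, so R_th = R1' ‖ R2 = 5.459 Ω.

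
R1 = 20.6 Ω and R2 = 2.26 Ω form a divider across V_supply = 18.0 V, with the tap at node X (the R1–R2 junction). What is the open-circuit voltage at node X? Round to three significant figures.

V_th ≈ 1.78 V

Open-circuit (no load on X): V_th = V_supply · R2/(R1 + R2) = 18.0 × 2.26/(20.60 + 2.26) = 1.780 V.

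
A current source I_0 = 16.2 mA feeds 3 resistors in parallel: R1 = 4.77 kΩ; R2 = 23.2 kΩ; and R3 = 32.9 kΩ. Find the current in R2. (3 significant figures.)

Conductances: ΣG = 1/4.77 + 1/23.2 + 1/32.9 = 0.2831 (1/kΩ).
Current divider: I(R2) = I_0 · G_k/ΣG = 16.2 × (0.04310/0.2831) = 16.2 × 0.1522 = 2.466 mA.

I ≈ 2.47 mA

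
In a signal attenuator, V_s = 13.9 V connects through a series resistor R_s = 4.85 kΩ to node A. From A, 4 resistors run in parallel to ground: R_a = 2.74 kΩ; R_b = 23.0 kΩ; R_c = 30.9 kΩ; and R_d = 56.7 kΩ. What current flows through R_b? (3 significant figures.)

Parallel bank: R_p = 1/(1/2.74 + 1/23.0 + 1/30.9 + 1/56.7) = 2.181 kΩ.
V_A by voltage divider: V_A = 13.9 × 2.181/(4.85 + 2.181) = 4.312 V.
Branch current I = V_A/R_b = 4.312/23.0 = 0.1875 mA.

I ≈ 0.187 mA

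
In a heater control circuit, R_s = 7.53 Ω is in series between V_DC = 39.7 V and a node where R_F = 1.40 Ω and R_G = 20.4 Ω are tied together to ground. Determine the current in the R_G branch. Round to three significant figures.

Equivalent of the parallel group: R_p = 1.310 Ω.
Node voltage V_A = V_DC · R_p/(R_s + R_p) = 39.7 × 0.1482 = 5.883 V.
Branch current I = V_A/R_G = 5.883/20.4 = 0.2884 A.

I ≈ 0.288 A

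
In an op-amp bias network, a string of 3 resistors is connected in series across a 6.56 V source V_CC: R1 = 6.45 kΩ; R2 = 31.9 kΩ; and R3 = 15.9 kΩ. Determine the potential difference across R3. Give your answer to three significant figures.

Total series resistance ΣR = 6.45 + 31.9 + 15.9 = 54.25 kΩ.
By the voltage-divider rule, V = 6.56 × 15.90/54.25 = 1.923 V.

V ≈ 1.92 V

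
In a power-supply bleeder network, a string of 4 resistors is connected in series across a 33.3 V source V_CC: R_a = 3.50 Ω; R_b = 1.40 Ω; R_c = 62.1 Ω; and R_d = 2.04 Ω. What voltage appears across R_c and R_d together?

Series total: ΣR = 3.50 + 1.40 + 62.1 + 2.04 = 69.04 Ω.
R_{R_c..R_d} = 62.1 + 2.04 = 64.14 Ω.
By the voltage-divider rule, V = 33.3 × 64.14/69.04 = 30.94 V.

V ≈ 30.9 V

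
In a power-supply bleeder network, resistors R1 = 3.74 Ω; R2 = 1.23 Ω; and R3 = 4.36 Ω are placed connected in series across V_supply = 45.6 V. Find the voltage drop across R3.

V ≈ 21.3 V

ΣR = 3.74 + 1.23 + 4.36 = 9.330 Ω.
Voltage divider: V = V_supply · (4.360 / 9.330) = 45.6 × 0.4673 = 21.31 V.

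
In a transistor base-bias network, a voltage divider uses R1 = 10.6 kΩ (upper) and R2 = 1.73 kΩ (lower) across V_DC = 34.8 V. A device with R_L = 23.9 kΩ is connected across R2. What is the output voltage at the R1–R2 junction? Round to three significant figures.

The load sits in parallel with R2, giving an effective lower resistance R2' = R2·R_L/(R2+R_L) = 1.613 kΩ.
Now apply the divider: V_out = 34.8 × 0.1321 = 4.597 V.

V_out ≈ 4.60 V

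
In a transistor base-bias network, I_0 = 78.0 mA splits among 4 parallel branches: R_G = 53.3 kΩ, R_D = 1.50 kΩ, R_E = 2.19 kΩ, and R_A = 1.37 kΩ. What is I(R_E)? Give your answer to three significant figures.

I ≈ 19.0 mA

ΣG = 1/53.3 + 1/1.50 + 1/2.19 + 1/1.37 = 1.872.
R_E takes the fraction G_k/ΣG = 0.4566/1.872 = 0.2439, so I = 78.0 × 0.2439 = 19.03 mA.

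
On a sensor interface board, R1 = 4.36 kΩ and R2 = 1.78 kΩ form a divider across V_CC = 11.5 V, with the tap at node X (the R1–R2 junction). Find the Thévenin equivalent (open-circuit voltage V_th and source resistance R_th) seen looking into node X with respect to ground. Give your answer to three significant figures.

V_th ≈ 3.33 V, R_th ≈ 1.26 kΩ

Open-circuit (no load on X): V_th = V_CC · R2/(R1 + R2) = 11.5 × 1.78/(4.360 + 1.78) = 3.334 V.
Looking into X with the source shorted: R_th = R1·R2/(R1+R2) = 4.360 × 1.78/6.140 = 1.264 kΩ.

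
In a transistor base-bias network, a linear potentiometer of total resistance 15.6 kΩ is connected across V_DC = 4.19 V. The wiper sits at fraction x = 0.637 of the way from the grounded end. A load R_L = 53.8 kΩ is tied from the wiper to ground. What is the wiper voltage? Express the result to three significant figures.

Lower segment x·R_p = 9.937 kΩ; upper segment (1−x)·R_p = 5.663 kΩ.
Lower segment in parallel with the load: 9.937 ‖ 53.8 = 8.388 kΩ.
V_out = 4.19 × 8.388/(5.663 + 8.388) = 2.501 V.
(Unloaded: V_out = x·V_DC = 2.67 V.)

V_out ≈ 2.50 V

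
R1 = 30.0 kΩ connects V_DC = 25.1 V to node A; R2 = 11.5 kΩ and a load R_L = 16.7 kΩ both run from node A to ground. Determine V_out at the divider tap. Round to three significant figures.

V_out ≈ 4.64 V

R2 ‖ R_L = (11.5 × 16.7)/(11.5 + 16.7) = 6.810 kΩ.
Voltage divider with the loaded lower leg: V_out = 25.1 × 6.810/(30.0 + 6.810) = 25.1 × 0.1850 = 4.644 V.
(Unloaded it would be 6.96 V; the load pulls it down.)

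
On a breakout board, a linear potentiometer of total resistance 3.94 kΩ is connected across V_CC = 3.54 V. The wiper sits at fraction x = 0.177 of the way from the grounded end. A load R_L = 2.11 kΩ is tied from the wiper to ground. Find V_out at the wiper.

V_out ≈ 0.493 V

Split the track: R_lower = x·R_p = 0.6974 kΩ, R_upper = (1−x)·R_p = 3.243 kΩ.
Lower segment in parallel with the load: 0.6974 ‖ 2.11 = 0.5241 kΩ.
V_out = 3.54 × 0.5241/(3.243 + 0.5241) = 0.4926 V.
(Unloaded: V_out = x·V_CC = 0.627 V.)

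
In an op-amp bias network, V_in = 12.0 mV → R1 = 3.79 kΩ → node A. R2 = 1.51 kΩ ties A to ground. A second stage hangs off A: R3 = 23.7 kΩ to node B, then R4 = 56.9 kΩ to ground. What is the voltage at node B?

Node A sees R2 in parallel with the series input of stage 2, R3 + R4 = 80.60 kΩ.
Effective lower resistance at A: R2 ‖ 80.60 = 1.482 kΩ.
V_A = 12.0 × 1.482/(3.79 + 1.482) = 3.374 mV.
Stage 2 is unloaded, so V_B = V_A · R4/(R3+R4) = 3.374 × 56.9/80.60 = 2.382 mV.

V_B ≈ 2.38 mV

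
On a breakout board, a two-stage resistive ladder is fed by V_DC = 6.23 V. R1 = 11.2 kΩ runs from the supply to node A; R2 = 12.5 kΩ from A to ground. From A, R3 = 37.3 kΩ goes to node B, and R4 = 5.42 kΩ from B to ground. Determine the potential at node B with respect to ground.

V_B ≈ 0.366 V

The second stage (R3 + R4 = 42.72 kΩ) loads node A in parallel with R2.
Effective lower resistance at A: R2 ‖ 42.72 = 9.670 kΩ.
So V_A = 6.23 × 0.4634 = 2.887 V.
Then the unloaded second divider: V_B = V_A × R4/(R3+R4) = 2.887 × 0.1269 = 0.3662 V.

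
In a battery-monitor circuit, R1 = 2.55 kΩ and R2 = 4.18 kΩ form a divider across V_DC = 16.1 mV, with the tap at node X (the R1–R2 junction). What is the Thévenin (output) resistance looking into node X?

R_th ≈ 1.58 kΩ

Looking into X with the source shorted: R_th = R1·R2/(R1+R2) = 2.550 × 4.18/6.730 = 1.584 kΩ.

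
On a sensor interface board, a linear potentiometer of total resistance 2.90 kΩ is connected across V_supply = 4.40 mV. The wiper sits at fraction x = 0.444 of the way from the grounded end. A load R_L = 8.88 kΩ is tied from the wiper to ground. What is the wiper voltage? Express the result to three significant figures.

V_out ≈ 1.81 mV

The pot divides into 1.612 kΩ above the wiper and 1.288 kΩ below.
R_L loads the lower segment: effective lower R = 1.125 kΩ.
V_out = 4.40 × 1.125/(1.612 + 1.125) = 1.808 mV.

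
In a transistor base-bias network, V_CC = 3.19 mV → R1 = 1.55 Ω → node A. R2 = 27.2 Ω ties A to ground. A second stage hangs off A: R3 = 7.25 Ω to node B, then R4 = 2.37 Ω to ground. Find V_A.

V_A ≈ 2.62 mV

Node A sees R2 in parallel with the series input of stage 2, R3 + R4 = 9.620 Ω.
Effective lower resistance at A: R2 ‖ 9.620 = 7.107 Ω.
So V_A = 3.19 × 0.8209 = 2.619 mV.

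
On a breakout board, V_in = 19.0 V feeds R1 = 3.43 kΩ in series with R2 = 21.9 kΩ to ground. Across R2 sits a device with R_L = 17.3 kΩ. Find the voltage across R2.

The load sits in parallel with R2, giving an effective lower resistance R2' = R2·R_L/(R2+R_L) = 9.665 kΩ.
Voltage divider with the loaded lower leg: V_out = 19.0 × 9.665/(3.43 + 9.665) = 19.0 × 0.7381 = 14.02 V.
(Unloaded it would be 16.4 V; the load pulls it down.)

V_out ≈ 14.0 V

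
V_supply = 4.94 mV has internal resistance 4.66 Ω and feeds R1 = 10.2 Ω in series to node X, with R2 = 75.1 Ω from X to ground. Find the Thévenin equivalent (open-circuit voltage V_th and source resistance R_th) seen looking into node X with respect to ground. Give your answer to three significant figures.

V_th ≈ 4.12 mV, R_th ≈ 12.4 Ω

R1' = 4.66 + 10.2 = 14.86 Ω (source resistance + R1).
V_th is the unloaded tap voltage: V_supply · R2/(R1'+R2) = 4.94 × 0.8348 = 4.124 mV.
With V_supply suppressed (replaced by a short), R_th = R1' ‖ R2 = (14.86 × 75.1)/(14.86 + 75.1) = 12.41 Ω.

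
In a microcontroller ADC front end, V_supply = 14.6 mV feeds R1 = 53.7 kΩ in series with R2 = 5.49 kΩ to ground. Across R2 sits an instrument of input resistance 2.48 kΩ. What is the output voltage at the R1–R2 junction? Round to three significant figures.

The load sits in parallel with R2, giving an effective lower resistance R2' = R2·R_L/(R2+R_L) = 1.708 kΩ.
Then V_out = V_supply · R2'/(R1 + R2') = 14.6 × 1.708/55.41 = 0.4501 mV.

V_out ≈ 0.450 mV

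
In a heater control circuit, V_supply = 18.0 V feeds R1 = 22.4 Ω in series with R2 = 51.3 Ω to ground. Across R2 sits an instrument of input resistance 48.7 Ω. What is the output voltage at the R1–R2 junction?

V_out ≈ 9.49 V

R2 ‖ R_L = (51.3 × 48.7)/(51.3 + 48.7) = 24.98 Ω.
Now apply the divider: V_out = 18.0 × 0.5273 = 9.491 V.
(Unloaded it would be 12.5 V; the load pulls it down.)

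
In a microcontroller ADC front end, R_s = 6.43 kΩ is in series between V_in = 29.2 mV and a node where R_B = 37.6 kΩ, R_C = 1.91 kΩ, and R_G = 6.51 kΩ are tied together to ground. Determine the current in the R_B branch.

I ≈ 0.141 µA

Equivalent of the parallel group: R_p = 1.421 kΩ.
Node voltage V_A = V_in · R_p/(R_s + R_p) = 29.2 × 0.1810 = 5.285 mV.
I(R_B) = V_A / R_B = 5.285/37.6 = 0.1406 µA.
(Check via current divider: I_total = 3.719 µA; share G_k/ΣG = 0.03779 → same result.)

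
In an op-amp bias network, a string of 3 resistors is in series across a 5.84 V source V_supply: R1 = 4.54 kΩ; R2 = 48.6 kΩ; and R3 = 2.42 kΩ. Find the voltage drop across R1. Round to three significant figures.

V ≈ 0.477 V

Series total: ΣR = 4.54 + 48.6 + 2.42 = 55.56 kΩ.
By the voltage-divider rule, V = 5.84 × 4.540/55.56 = 0.4772 V.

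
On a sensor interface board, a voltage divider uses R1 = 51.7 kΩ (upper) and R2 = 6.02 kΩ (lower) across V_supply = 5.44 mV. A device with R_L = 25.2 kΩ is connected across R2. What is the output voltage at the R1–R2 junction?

V_out ≈ 0.467 mV

First combine the lower leg with the load: R2 ‖ R_L = 4.859 kΩ.
Voltage divider with the loaded lower leg: V_out = 5.44 × 4.859/(51.7 + 4.859) = 5.44 × 0.08591 = 0.4674 mV.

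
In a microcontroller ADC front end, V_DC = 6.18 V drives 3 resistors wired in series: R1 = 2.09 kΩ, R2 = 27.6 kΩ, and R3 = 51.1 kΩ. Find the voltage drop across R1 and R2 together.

V ≈ 2.27 V

Series total: ΣR = 2.09 + 27.6 + 51.1 = 80.79 kΩ.
R_{R1..R2} = 2.09 + 27.6 = 29.69 kΩ.
Voltage divider: V = V_DC · (29.69 / 80.79) = 6.18 × 0.3675 = 2.271 V.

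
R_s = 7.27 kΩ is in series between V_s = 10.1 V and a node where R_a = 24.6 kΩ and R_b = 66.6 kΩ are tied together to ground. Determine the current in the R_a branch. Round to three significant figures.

Equivalent of the parallel group: R_p = 17.96 kΩ.
V_A = 10.1 × 17.96/25.23 = 7.190 V.
I(R_a) = V_A / R_a = 7.190/24.6 = 0.2923 mA.

I ≈ 0.292 mA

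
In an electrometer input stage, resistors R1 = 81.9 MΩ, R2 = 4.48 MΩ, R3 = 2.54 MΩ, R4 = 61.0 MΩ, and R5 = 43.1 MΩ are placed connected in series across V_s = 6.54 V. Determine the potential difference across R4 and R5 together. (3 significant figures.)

V ≈ 3.53 V

ΣR = 81.9 + 4.48 + 2.54 + 61.0 + 43.1 = 193.0 MΩ.
R_{R4..R5} = 61.0 + 43.1 = 104.1 MΩ.
V = V_s · R/ΣR = 6.54 × 0.5393 = 3.527 V.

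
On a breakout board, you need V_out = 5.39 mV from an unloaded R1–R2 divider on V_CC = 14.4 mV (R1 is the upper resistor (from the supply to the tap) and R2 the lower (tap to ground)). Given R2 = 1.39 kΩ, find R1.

R1 ≈ 2.32 kΩ

Required fraction k = V_out/V_CC = 0.3743.
Rearranging, R1 = R2·(1−k)/k = 1.39 × 1.672 = 2.324 kΩ.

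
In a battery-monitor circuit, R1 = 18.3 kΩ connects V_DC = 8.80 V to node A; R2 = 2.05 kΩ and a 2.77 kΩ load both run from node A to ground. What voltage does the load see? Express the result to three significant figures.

V_out ≈ 0.532 V

First combine the lower leg with the load: R2 ‖ R_L = 1.178 kΩ.
Voltage divider with the loaded lower leg: V_out = 8.80 × 1.178/(18.3 + 1.178) = 8.80 × 0.06048 = 0.5323 V.
(Unloaded it would be 0.886 V; the load pulls it down.)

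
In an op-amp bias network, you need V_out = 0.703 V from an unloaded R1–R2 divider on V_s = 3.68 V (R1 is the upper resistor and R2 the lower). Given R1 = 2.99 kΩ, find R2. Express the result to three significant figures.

R2 ≈ 0.706 kΩ

V_out/V_s = R2/(R1+R2) = 0.1910.
So R2 = R1 · V_out/(V_s − V_out) = 2.99 × 0.703/(3.68 − 0.703) = 2.99 × 0.2361 = 0.7061 kΩ.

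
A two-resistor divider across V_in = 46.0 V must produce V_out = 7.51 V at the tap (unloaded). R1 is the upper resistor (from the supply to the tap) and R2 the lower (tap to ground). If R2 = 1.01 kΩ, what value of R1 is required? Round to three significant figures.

The divider ratio is R2/(R1+R2) = 7.51/46.0 = 0.1633.
R1 = R2·(1/k − 1) = 1.01 × 5.125 = 5.176 kΩ.

R1 ≈ 5.18 kΩ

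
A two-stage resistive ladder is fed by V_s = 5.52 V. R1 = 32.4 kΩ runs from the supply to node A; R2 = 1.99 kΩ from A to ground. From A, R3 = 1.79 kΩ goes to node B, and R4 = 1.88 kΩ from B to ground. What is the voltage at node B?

The second stage (R3 + R4 = 3.670 kΩ) loads node A in parallel with R2.
Effective lower resistance at A: R2 ‖ 3.670 = 1.290 kΩ.
V_A = 5.52 × 1.290/(32.4 + 1.290) = 0.2114 V.
V_B = V_A × 0.5123 = 0.1083 V.

V_B ≈ 0.108 V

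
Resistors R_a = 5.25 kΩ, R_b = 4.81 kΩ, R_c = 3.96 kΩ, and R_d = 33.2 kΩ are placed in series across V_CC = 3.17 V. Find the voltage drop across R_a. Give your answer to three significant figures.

V ≈ 0.352 V

ΣR = 5.25 + 4.81 + 3.96 + 33.2 = 47.22 kΩ.
V = V_CC · R/ΣR = 3.17 × 0.1112 = 0.3524 V.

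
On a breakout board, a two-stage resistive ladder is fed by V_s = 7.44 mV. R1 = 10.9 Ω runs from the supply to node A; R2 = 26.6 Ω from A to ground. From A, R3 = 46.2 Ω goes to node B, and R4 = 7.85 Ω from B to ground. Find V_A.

Node A sees R2 in parallel with the series input of stage 2, R3 + R4 = 54.05 Ω.
Effective lower resistance at A: R2 ‖ 54.05 = 17.83 Ω.
So V_A = 7.44 × 0.6206 = 4.617 mV.

V_A ≈ 4.62 mV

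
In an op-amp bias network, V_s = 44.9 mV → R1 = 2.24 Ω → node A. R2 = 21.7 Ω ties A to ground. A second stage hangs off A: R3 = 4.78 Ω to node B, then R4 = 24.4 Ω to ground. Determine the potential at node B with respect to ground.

V_B ≈ 31.8 mV

Looking into the second stage from A: R3 + R4 = 29.18 Ω appears in parallel with R2.
R2 ‖ (R3+R4) = 12.45 Ω.
First divider: V_A = V_s · 12.45/(2.24 + 12.45) = 38.05 mV.
Then the unloaded second divider: V_B = V_A × R4/(R3+R4) = 38.05 × 0.8362 = 31.82 mV.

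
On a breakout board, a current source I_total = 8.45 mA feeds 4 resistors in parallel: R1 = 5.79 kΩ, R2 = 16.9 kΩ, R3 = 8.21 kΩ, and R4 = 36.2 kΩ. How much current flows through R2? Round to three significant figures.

I ≈ 1.31 mA

Total conductance ΣG = 1/5.79 + 1/16.9 + 1/8.21 + 1/36.2 = 0.3813 (units of 1/kΩ).
R2 takes the fraction G_k/ΣG = 0.05917/0.3813 = 0.1552, so I = 8.45 × 0.1552 = 1.311 mA.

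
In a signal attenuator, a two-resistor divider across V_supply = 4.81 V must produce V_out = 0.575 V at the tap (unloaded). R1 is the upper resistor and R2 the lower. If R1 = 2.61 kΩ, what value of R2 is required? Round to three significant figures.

R2 ≈ 0.354 kΩ

Required fraction k = V_out/V_supply = 0.1195.
R2 = R1 · 0.1195/(1 − 0.1195) = 0.3544 kΩ.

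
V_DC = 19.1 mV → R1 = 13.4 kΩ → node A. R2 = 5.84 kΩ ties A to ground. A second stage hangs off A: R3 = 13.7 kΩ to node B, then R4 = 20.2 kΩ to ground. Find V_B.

V_B ≈ 3.08 mV

The second stage (R3 + R4 = 33.90 kΩ) loads node A in parallel with R2.
Effective lower resistance at A: R2 ‖ 33.90 = 4.982 kΩ.
V_A = 19.1 × 4.982/(13.4 + 4.982) = 5.176 mV.
Then the unloaded second divider: V_B = V_A × R4/(R3+R4) = 5.176 × 0.5959 = 3.084 mV.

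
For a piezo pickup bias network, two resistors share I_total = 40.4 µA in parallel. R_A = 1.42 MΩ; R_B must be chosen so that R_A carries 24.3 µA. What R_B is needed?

Two-branch current divider: I_A = I_total · R_B/(R_A + R_B).
With f = 0.6015, R_B = R_A · f/(1−f) = 1.42 × 1.509 = 2.143 MΩ.

R_B ≈ 2.14 MΩ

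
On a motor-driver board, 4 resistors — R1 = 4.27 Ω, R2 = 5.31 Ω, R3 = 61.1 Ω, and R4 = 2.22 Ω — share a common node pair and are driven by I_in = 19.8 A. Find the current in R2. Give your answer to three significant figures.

I ≈ 4.19 A

Conductances: ΣG = 1/4.27 + 1/5.31 + 1/61.1 + 1/2.22 = 0.8893 (1/Ω).
R2 takes the fraction G_k/ΣG = 0.1883/0.8893 = 0.2118, so I = 19.8 × 0.2118 = 4.193 A.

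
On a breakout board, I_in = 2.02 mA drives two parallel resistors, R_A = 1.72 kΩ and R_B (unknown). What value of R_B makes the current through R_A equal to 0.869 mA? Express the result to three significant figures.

In a two-way split, I_A/I_in = R_B/(R_A + R_B).
0.869/2.02 = R_B/(R_A + R_B) → R_B = R_A · (0.4302)/(1 − 0.4302) = 1.72 × 0.7550 = 1.299 kΩ.

R_B ≈ 1.30 kΩ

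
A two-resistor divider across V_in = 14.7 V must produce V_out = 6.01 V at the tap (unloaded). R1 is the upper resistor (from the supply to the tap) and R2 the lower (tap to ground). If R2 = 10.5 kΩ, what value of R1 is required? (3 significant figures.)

Required fraction k = V_out/V_in = 0.4088.
So R1 = R2 · (V_in/V_out − 1) = 10.5 × (14.7/6.01 − 1) = 10.5 × 1.446 = 15.18 kΩ.

R1 ≈ 15.2 kΩ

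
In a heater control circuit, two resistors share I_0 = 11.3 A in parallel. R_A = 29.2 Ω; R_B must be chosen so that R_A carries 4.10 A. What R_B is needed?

R_B ≈ 16.6 Ω

Two-branch current divider: I_A = I_0 · R_B/(R_A + R_B).
4.10/11.3 = R_B/(R_A + R_B) → R_B = R_A · (0.3628)/(1 − 0.3628) = 29.2 × 0.5694 = 16.63 Ω.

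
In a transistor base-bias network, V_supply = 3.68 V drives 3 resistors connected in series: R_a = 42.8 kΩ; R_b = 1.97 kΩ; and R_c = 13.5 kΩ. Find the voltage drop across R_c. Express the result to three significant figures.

ΣR = 42.8 + 1.97 + 13.5 = 58.27 kΩ.
V = V_supply · R/ΣR = 3.68 × 0.2317 = 0.8526 V.

V ≈ 0.853 V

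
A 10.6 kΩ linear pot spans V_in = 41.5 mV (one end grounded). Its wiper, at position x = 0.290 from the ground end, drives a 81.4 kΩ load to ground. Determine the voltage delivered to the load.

V_out ≈ 11.7 mV

The pot divides into 7.526 kΩ above the wiper and 3.074 kΩ below.
R_L loads the lower segment: effective lower R = 2.962 kΩ.
Loaded-divider output: V_out = 41.5 × 0.2824 = 11.72 mV.
(Unloaded: V_out = x·V_in = 12.0 mV.)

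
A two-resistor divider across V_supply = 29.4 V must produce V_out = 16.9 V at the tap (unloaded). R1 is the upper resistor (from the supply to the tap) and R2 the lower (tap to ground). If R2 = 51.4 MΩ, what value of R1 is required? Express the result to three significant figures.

R1 ≈ 38.0 MΩ

Required fraction k = V_out/V_supply = 0.5748.
R1 = R2·(1/k − 1) = 51.4 × 0.7396 = 38.02 MΩ.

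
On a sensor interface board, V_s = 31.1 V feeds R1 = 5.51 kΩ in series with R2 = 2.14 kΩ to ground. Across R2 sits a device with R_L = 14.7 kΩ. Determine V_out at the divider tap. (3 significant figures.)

The load sits in parallel with R2, giving an effective lower resistance R2' = R2·R_L/(R2+R_L) = 1.868 kΩ.
Now apply the divider: V_out = 31.1 × 0.2532 = 7.874 V.

V_out ≈ 7.87 V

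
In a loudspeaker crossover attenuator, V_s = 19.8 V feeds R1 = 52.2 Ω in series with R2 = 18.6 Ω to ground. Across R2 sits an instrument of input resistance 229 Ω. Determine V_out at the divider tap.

V_out ≈ 4.91 V

R2 ‖ R_L = (18.6 × 229)/(18.6 + 229) = 17.20 Ω.
Now apply the divider: V_out = 19.8 × 0.2479 = 4.908 V.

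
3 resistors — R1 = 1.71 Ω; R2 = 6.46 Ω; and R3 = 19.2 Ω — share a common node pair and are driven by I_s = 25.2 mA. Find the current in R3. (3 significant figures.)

I ≈ 1.66 mA

Total conductance ΣG = 1/1.71 + 1/6.46 + 1/19.2 = 0.7917 (units of 1/Ω).
Current divider: I(R3) = I_s · G_k/ΣG = 25.2 × (0.05208/0.7917) = 25.2 × 0.06579 = 1.658 mA.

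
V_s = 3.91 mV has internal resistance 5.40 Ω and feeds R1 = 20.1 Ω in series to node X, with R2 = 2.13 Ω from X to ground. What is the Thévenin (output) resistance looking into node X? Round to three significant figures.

R1' = 5.40 + 20.1 = 25.50 Ω (source resistance + R1).
Looking into X with the source shorted: R_th = R1'·R2/(R1'+R2) = 25.50 × 2.13/27.63 = 1.966 Ω.

R_th ≈ 1.97 Ω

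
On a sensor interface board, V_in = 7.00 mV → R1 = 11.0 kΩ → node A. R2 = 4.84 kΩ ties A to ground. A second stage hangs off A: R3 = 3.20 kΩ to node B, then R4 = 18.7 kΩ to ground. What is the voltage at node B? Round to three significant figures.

Node A sees R2 in parallel with the series input of stage 2, R3 + R4 = 21.90 kΩ.
Effective lower resistance at A: R2 ‖ 21.90 = 3.964 kΩ.
So V_A = 7.00 × 0.2649 = 1.854 mV.
Stage 2 is unloaded, so V_B = V_A · R4/(R3+R4) = 1.854 × 18.7/21.90 = 1.583 mV.

V_B ≈ 1.58 mV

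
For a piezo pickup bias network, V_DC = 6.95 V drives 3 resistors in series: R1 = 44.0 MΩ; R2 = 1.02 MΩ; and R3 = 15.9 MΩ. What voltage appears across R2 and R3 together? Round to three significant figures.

Total series resistance ΣR = 44.0 + 1.02 + 15.9 = 60.92 MΩ.
R_{R2..R3} = 1.02 + 15.9 = 16.92 MΩ.
Voltage divider: V = V_DC · (16.92 / 60.92) = 6.95 × 0.2777 = 1.930 V.

V ≈ 1.93 V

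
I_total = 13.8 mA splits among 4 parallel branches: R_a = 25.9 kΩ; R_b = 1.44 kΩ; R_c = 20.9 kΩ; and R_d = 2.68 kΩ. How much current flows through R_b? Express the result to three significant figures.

Conductances: ΣG = 1/25.9 + 1/1.44 + 1/20.9 + 1/2.68 = 1.154 (1/kΩ).
Current divider: I(R_b) = I_total · G_k/ΣG = 13.8 × (0.6944/1.154) = 13.8 × 0.6018 = 8.304 mA.

I ≈ 8.30 mA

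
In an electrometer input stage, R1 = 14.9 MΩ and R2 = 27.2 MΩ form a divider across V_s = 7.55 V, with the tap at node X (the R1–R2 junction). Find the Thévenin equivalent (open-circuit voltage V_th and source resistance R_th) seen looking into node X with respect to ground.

V_th ≈ 4.88 V, R_th ≈ 9.63 MΩ

V_th is the unloaded tap voltage: V_s · R2/(R1+R2) = 7.55 × 0.6461 = 4.878 V.
With V_s suppressed (replaced by a short), R_th = R1 ‖ R2 = (14.90 × 27.2)/(14.90 + 27.2) = 9.627 MΩ.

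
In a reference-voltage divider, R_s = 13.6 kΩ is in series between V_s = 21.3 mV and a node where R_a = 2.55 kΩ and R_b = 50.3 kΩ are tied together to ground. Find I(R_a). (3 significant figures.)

Combine the parallel branches: R_p = (1/2.55 + 1/50.3)⁻¹ = 2.427 kΩ.
V_A by voltage divider: V_A = 21.3 × 2.427/(13.6 + 2.427) = 3.225 mV.
I(R_a) = V_A / R_a = 3.225/2.55 = 1.265 µA.

I ≈ 1.26 µA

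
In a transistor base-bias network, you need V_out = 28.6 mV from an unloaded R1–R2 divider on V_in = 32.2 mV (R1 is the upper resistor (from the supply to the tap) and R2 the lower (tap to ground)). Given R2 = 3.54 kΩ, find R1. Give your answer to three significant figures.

Required fraction k = V_out/V_in = 0.8882.
R1 = R2·(1/k − 1) = 3.54 × 0.1259 = 0.4456 kΩ.

R1 ≈ 0.446 kΩ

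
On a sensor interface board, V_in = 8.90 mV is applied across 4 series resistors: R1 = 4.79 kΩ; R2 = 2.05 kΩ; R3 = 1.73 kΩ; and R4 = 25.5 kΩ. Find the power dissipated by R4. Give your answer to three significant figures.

P ≈ 1.74 nW

The common current is I = 8.90/34.07 = 0.2612 µA.
V(R4) = I·R = 6.661 mV; P = V·I = 6.661 × 0.2612 = 1.740 nW.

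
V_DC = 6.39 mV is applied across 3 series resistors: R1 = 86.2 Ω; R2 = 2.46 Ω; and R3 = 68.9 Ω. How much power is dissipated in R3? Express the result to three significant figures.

Series current I = V_DC/ΣR = 6.39/157.6 = 0.04056 mA.
V(R3) = I·R = 2.794 mV; P = V·I = 2.794 × 0.04056 = 0.1133 µW.

P ≈ 0.113 µW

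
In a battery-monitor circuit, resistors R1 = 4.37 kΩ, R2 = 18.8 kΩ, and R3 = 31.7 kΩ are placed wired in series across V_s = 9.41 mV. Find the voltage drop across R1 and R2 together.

ΣR = 4.37 + 18.8 + 31.7 = 54.87 kΩ.
R_{R1..R2} = 4.37 + 18.8 = 23.17 kΩ.
Voltage divider: V = V_s · (23.17 / 54.87) = 9.41 × 0.4223 = 3.974 mV.

V ≈ 3.97 mV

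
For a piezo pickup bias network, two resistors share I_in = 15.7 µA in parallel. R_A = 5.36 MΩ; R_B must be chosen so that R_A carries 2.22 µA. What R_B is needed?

Two-branch current divider: I_A = I_in · R_B/(R_A + R_B).
2.22/15.7 = R_B/(R_A + R_B) → R_B = R_A · (0.1414)/(1 − 0.1414) = 5.36 × 0.1647 = 0.8827 MΩ.

R_B ≈ 0.883 MΩ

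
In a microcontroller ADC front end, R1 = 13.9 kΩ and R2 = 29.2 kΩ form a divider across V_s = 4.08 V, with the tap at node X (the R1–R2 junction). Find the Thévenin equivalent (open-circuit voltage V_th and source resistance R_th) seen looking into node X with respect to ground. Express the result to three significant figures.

V_th ≈ 2.76 V, R_th ≈ 9.42 kΩ

Open-circuit (no load on X): V_th = V_s · R2/(R1 + R2) = 4.08 × 29.2/(13.90 + 29.2) = 2.764 V.
Zeroing V_s shorts the top of R1 to ground, so R_th = R1 ‖ R2 = 9.417 kΩ.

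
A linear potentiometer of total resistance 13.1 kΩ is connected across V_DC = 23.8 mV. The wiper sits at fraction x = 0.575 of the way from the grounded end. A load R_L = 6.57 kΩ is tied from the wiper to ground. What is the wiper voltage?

V_out ≈ 9.20 mV

The pot divides into 5.568 kΩ above the wiper and 7.532 kΩ below.
R_L loads the lower segment: effective lower R = 3.509 kΩ.
Loaded-divider output: V_out = 23.8 × 0.3866 = 9.201 mV.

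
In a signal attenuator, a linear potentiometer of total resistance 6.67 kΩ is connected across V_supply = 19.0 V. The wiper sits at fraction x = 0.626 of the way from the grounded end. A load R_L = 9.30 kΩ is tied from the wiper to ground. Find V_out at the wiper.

Split the track: R_lower = x·R_p = 4.175 kΩ, R_upper = (1−x)·R_p = 2.495 kΩ.
R_L loads the lower segment: effective lower R = 2.882 kΩ.
Loaded-divider output: V_out = 19.0 × 0.5360 = 10.18 V.

V_out ≈ 10.2 V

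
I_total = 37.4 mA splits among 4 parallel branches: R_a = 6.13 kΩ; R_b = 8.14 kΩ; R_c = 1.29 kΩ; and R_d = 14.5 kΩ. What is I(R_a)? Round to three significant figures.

Conductances: ΣG = 1/6.13 + 1/8.14 + 1/1.29 + 1/14.5 = 1.130 (1/kΩ).
Current divider: I(R_a) = I_total · G_k/ΣG = 37.4 × (0.1631/1.130) = 37.4 × 0.1443 = 5.399 mA.

I ≈ 5.40 mA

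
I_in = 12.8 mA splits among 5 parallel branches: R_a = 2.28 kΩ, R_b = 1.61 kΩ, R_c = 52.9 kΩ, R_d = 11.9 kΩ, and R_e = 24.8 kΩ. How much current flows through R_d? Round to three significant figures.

ΣG = 1/2.28 + 1/1.61 + 1/52.9 + 1/11.9 + 1/24.8 = 1.203.
R_d takes the fraction G_k/ΣG = 0.08403/1.203 = 0.06985, so I = 12.8 × 0.06985 = 0.8941 mA.

I ≈ 0.894 mA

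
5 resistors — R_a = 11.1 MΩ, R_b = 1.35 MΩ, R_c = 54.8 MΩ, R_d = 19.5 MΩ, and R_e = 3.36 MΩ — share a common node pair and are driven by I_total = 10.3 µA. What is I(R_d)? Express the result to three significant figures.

Conductances: ΣG = 1/11.1 + 1/1.35 + 1/54.8 + 1/19.5 + 1/3.36 = 1.198 (1/MΩ).
By the current-divider rule, I = I_total · G_k/ΣG = 10.3 × 0.04281 = 0.4409 µA.

I ≈ 0.441 µA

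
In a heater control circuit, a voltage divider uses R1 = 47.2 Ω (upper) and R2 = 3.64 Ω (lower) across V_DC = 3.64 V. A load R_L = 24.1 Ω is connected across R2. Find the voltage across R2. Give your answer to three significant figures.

V_out ≈ 0.229 V

The load sits in parallel with R2, giving an effective lower resistance R2' = R2·R_L/(R2+R_L) = 3.162 Ω.
Now apply the divider: V_out = 3.64 × 0.06279 = 0.2286 V.
(Unloaded it would be 0.261 V; the load pulls it down.)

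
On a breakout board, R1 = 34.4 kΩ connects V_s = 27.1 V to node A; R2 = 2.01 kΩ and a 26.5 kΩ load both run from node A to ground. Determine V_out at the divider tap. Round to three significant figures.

V_out ≈ 1.40 V

First combine the lower leg with the load: R2 ‖ R_L = 1.868 kΩ.
Now apply the divider: V_out = 27.1 × 0.05151 = 1.396 V.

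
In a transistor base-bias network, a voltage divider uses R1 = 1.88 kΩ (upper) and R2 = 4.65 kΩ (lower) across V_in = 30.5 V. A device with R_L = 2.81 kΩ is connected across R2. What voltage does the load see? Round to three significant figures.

R2 ‖ R_L = (4.65 × 2.81)/(4.65 + 2.81) = 1.752 kΩ.
Voltage divider with the loaded lower leg: V_out = 30.5 × 1.752/(1.88 + 1.752) = 30.5 × 0.4823 = 14.71 V.
(Unloaded it would be 21.7 V; the load pulls it down.)

V_out ≈ 14.7 V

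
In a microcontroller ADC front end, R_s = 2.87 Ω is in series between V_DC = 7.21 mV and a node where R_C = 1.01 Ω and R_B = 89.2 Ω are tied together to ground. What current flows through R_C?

I ≈ 1.84 mA

Parallel bank: R_p = 1/(1/1.01 + 1/89.2) = 0.9987 Ω.
V_A = 7.21 × 0.9987/3.869 = 1.861 mV.
Branch current I = V_A/R_C = 1.861/1.01 = 1.843 mA.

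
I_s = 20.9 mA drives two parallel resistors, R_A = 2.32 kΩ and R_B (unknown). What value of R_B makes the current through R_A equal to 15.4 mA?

R_B ≈ 6.50 kΩ

The fraction through R_A equals R_B/(R_A+R_B).
15.4/20.9 = R_B/(R_A + R_B) → R_B = R_A · (0.7368)/(1 − 0.7368) = 2.32 × 2.800 = 6.496 kΩ.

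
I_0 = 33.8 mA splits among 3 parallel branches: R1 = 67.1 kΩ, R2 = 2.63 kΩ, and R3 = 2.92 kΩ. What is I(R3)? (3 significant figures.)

Total conductance ΣG = 1/67.1 + 1/2.63 + 1/2.92 = 0.7376 (units of 1/kΩ).
By the current-divider rule, I = I_0 · G_k/ΣG = 33.8 × 0.4643 = 15.69 mA.

I ≈ 15.7 mA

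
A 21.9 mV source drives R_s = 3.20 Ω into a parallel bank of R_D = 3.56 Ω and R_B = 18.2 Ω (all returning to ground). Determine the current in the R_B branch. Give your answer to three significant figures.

I ≈ 0.580 mA

Equivalent of the parallel group: R_p = 2.978 Ω.
V_A = 21.9 × 2.978/6.178 = 10.56 mV.
Branch current I = V_A/R_B = 10.56/18.2 = 0.5800 mA.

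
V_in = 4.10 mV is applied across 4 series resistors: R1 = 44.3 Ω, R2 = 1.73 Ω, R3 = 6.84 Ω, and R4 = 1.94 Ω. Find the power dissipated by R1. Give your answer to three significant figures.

P ≈ 0.248 µW

The common current is I = 4.10/54.81 = 0.07480 mA.
V(R1) = I·R = 3.314 mV; P = V·I = 3.314 × 0.07480 = 0.2479 µW.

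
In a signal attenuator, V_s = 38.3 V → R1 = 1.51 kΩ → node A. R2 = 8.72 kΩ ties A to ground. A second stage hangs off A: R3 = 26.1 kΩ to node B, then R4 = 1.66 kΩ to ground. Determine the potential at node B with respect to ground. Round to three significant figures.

V_B ≈ 1.87 V

Looking into the second stage from A: R3 + R4 = 27.76 kΩ appears in parallel with R2.
Effective lower resistance at A: R2 ‖ 27.76 = 6.636 kΩ.
So V_A = 38.3 × 0.8146 = 31.20 V.
V_B = V_A × 0.05980 = 1.866 V.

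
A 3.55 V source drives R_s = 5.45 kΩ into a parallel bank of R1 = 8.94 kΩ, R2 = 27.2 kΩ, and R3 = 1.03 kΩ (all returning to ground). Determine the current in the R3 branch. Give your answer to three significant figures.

Combine the parallel branches: R_p = (1/8.94 + 1/27.2 + 1/1.03)⁻¹ = 0.8933 kΩ.
Node voltage V_A = V_CC · R_p/(R_s + R_p) = 3.55 × 0.1408 = 0.4999 V.
I(R3) = V_A / R3 = 0.4999/1.03 = 0.4854 mA.
(Check via current divider: I_total = 0.5596 mA; share G_k/ΣG = 0.8672 → same result.)

I ≈ 0.485 mA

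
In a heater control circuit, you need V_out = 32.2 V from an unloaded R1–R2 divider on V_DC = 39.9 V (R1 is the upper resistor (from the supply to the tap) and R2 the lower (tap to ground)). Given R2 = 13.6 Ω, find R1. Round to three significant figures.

The divider ratio is R2/(R1+R2) = 32.2/39.9 = 0.8070.
Rearranging, R1 = R2·(1−k)/k = 13.6 × 0.2391 = 3.252 Ω.

R1 ≈ 3.25 Ω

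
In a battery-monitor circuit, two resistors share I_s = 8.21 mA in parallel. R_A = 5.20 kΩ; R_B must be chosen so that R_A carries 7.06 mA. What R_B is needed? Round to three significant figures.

The fraction through R_A equals R_B/(R_A+R_B).
With f = 0.8599, R_B = R_A · f/(1−f) = 5.20 × 6.139 = 31.92 kΩ.

R_B ≈ 31.9 kΩ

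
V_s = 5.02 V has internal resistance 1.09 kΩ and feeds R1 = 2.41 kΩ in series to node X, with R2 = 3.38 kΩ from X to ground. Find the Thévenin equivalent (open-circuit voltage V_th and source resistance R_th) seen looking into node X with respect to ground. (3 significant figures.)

V_th ≈ 2.47 V, R_th ≈ 1.72 kΩ

R1' = 1.09 + 2.41 = 3.500 kΩ (source resistance + R1).
Open-circuit (no load on X): V_th = V_s · R2/(R1' + R2) = 5.02 × 3.38/(3.500 + 3.38) = 2.466 V.
Zeroing V_s shorts the top of R1' to ground, so R_th = R1' ‖ R2 = 1.719 kΩ.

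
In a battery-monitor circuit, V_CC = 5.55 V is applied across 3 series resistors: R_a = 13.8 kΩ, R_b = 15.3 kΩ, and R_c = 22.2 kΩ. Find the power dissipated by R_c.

ΣR = 51.30 kΩ → I = 5.55/51.30 = 0.1082 mA.
P(R_c) = I²·R_c = (0.1082)² × 22.2 = 0.2598 mW.

P ≈ 0.260 mW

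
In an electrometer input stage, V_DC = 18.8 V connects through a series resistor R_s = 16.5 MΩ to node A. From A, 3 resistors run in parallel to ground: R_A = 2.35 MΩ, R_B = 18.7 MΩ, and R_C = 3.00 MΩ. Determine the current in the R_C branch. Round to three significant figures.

Equivalent of the parallel group: R_p = 1.231 MΩ.
V_A = 18.8 × 1.231/17.73 = 1.305 V.
I(R_C) = V_A / R_C = 1.305/3.00 = 0.4351 µA.

I ≈ 0.435 µA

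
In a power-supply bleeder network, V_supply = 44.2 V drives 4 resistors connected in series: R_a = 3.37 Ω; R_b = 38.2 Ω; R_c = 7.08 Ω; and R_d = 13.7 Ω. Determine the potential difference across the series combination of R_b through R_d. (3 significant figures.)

Total series resistance ΣR = 3.37 + 38.2 + 7.08 + 13.7 = 62.35 Ω.
R_{R_b..R_d} = 38.2 + 7.08 + 13.7 = 58.98 Ω.
By the voltage-divider rule, V = 44.2 × 58.98/62.35 = 41.81 V.

V ≈ 41.8 V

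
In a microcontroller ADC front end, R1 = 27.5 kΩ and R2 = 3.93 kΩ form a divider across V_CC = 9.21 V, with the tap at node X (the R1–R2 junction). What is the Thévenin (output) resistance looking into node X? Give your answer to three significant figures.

Looking into X with the source shorted: R_th = R1·R2/(R1+R2) = 27.50 × 3.93/31.43 = 3.439 kΩ.

R_th ≈ 3.44 kΩ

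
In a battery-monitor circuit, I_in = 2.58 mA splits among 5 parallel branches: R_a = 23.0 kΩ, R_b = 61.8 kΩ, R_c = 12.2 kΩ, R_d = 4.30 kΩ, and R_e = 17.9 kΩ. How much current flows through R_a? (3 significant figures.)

I ≈ 0.261 mA

Total conductance ΣG = 1/23.0 + 1/61.8 + 1/12.2 + 1/4.30 + 1/17.9 = 0.4301 (units of 1/kΩ).
Current divider: I(R_a) = I_in · G_k/ΣG = 2.58 × (0.04348/0.4301) = 2.58 × 0.1011 = 0.2608 mA.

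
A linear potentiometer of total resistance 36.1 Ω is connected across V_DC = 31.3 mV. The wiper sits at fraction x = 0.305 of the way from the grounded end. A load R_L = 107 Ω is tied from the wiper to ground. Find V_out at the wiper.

V_out ≈ 8.91 mV

The pot divides into 25.09 Ω above the wiper and 11.01 Ω below.
(x·R_p) ‖ R_L = 9.983 Ω.
Loaded-divider output: V_out = 31.3 × 0.2846 = 8.909 mV.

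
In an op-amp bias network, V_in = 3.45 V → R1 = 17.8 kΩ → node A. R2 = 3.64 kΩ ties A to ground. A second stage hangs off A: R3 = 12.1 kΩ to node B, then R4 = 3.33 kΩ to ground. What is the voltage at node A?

The second stage (R3 + R4 = 15.43 kΩ) loads node A in parallel with R2.
R2 ‖ (R3+R4) = 2.945 kΩ.
First divider: V_A = V_in · 2.945/(17.8 + 2.945) = 0.4898 V.

V_A ≈ 0.490 V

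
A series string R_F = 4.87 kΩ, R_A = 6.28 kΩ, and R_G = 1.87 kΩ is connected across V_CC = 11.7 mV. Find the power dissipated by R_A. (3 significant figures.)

P ≈ 5.07 nW

Series current I = V_CC/ΣR = 11.7/13.02 = 0.8986 µA.
V(R_A) = I·R = 5.643 mV; P = V·I = 5.643 × 0.8986 = 5.071 nW.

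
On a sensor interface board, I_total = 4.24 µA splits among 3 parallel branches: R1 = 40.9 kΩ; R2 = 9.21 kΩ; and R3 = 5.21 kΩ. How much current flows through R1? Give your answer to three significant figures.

I ≈ 0.319 µA

Total conductance ΣG = 1/40.9 + 1/9.21 + 1/5.21 = 0.3250 (units of 1/kΩ).
Current divider: I(R1) = I_total · G_k/ΣG = 4.24 × (0.02445/0.3250) = 4.24 × 0.07524 = 0.3190 µA.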